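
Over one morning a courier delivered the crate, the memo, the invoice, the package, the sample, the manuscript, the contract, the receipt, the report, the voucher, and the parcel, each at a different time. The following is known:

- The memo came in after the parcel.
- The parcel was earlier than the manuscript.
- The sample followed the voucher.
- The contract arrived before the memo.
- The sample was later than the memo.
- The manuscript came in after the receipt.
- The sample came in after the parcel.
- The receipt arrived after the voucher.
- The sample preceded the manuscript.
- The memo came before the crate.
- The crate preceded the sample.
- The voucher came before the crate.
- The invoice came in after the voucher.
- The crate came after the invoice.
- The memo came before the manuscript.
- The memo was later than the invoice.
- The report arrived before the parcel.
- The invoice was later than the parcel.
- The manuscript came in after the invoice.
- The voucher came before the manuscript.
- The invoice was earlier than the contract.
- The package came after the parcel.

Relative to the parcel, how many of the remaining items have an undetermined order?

2

Forced before the parcel: the report; forced after the parcel: the contract, the crate, the invoice, the manuscript, the memo, the package, and the sample.
That leaves the receipt and the voucher with no forced order relative to the parcel — 2.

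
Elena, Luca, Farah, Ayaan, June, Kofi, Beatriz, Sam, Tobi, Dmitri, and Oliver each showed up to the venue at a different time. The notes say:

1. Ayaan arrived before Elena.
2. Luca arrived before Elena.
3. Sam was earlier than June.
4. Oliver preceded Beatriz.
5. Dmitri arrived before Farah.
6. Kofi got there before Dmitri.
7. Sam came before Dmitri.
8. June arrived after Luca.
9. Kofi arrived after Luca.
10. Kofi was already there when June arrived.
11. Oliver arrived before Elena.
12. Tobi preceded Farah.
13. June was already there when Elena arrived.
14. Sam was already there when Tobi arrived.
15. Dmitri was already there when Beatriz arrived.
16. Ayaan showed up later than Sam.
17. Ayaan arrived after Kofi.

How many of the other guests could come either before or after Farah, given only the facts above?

5

Forced before Farah: Dmitri, Kofi, Luca, Sam, and Tobi.
That leaves Ayaan, Beatriz, Elena, June, and Oliver with no forced order relative to Farah — 5.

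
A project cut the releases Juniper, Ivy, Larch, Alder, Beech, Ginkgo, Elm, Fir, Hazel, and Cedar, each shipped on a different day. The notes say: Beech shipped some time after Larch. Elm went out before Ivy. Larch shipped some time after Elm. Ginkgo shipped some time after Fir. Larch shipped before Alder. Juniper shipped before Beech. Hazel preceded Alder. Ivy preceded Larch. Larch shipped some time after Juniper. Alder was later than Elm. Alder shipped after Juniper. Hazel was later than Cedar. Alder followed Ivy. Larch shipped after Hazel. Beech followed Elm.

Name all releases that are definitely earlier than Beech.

Directly stated before Beech: Elm, Juniper, and Larch.
Cedar reaches Beech via Cedar → Hazel → Larch → Beech.
Hazel reaches Beech via Hazel → Larch → Beech.
Ivy reaches Beech via Ivy → Larch → Beech.
No chain forces Ginkgo (or any of the others) ahead of Beech.

Cedar, Elm, Hazel, Ivy, Juniper, Larch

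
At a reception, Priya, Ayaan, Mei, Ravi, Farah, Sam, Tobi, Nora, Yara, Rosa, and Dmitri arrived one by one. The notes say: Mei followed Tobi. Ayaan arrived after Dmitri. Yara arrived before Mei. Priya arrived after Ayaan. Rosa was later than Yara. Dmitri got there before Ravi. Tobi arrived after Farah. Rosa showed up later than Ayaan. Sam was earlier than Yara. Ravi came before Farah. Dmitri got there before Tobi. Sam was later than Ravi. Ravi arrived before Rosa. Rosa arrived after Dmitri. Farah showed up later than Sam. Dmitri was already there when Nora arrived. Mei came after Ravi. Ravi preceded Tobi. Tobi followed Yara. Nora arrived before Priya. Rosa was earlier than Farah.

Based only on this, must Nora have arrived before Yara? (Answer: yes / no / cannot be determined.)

No chain of stated constraints runs from Nora to Yara, and none runs from Yara to Nora either.
So the relative order of Nora and Yara is not fixed by the given facts.

cannot be determined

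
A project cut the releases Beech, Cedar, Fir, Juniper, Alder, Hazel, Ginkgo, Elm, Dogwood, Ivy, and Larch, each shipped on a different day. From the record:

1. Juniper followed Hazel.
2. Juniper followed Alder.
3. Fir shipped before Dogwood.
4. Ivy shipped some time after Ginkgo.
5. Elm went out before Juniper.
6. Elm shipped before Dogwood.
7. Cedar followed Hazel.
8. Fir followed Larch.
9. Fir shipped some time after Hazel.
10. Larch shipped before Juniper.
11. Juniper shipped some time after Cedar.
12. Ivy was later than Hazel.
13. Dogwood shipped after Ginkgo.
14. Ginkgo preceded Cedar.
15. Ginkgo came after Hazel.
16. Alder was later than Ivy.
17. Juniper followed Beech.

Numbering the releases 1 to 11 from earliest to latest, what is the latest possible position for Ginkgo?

6

Ginkgo must come before Alder, Cedar, Dogwood, Ivy, and Juniper — 5 releases forced after it.
Everything else can be placed before Ginkgo in some valid order, so Ginkgo can sit as late as position 11 − 5 = 6.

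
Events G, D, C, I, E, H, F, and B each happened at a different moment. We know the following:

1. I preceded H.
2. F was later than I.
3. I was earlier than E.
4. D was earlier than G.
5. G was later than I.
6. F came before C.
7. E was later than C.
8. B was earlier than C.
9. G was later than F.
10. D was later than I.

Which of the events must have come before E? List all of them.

B, C, F, I

Directly stated before E: C and I.
B reaches E via B → C → E.
F reaches E via F → C → E.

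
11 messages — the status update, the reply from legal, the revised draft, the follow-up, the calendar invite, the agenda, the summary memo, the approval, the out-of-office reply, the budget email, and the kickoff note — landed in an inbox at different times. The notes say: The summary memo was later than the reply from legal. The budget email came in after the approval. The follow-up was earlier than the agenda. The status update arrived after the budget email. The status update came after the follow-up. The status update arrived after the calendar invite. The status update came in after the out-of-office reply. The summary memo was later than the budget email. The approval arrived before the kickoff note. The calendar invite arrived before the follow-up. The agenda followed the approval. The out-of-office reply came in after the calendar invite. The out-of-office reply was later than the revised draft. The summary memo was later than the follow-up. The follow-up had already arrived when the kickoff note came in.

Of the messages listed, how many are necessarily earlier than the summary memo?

5

Directly stated before the summary memo: the budget email, the follow-up, and the reply from legal.
The approval reaches the summary memo via the approval → the budget email → the summary memo.
The calendar invite reaches the summary memo via the calendar invite → the follow-up → the summary memo.
No chain forces the agenda (or any of the others) ahead of the summary memo.
That's the approval, the budget email, the calendar invite, the follow-up, and the reply from legal — 5 in all.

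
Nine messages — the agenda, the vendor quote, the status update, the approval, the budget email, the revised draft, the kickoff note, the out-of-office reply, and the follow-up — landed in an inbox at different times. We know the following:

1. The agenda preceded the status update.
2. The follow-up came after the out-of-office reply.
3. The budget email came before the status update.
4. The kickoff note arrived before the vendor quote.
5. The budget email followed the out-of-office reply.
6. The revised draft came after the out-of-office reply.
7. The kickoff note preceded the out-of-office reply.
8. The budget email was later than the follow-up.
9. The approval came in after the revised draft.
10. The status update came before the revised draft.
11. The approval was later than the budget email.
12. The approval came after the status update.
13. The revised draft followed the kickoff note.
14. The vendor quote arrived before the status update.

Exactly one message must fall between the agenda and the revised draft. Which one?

the status update

Tracing the constraints gives the agenda → the status update → the revised draft, so the status update sits after the agenda and before the revised draft.
No other message is forced both after the agenda and before the revised draft.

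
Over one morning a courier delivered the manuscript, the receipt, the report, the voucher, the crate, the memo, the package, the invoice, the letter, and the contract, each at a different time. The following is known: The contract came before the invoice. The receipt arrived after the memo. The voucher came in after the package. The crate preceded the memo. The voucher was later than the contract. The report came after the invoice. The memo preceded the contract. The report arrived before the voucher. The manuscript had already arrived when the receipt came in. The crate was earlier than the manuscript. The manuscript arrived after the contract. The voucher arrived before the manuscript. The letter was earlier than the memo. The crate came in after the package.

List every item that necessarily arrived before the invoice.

the contract, the crate, the letter, the memo, the package

Directly stated before the invoice: the contract.
The crate reaches the invoice via the crate → the memo → the contract → the invoice.
The letter reaches the invoice via the letter → the memo → the contract → the invoice.
The memo reaches the invoice via the memo → the contract → the invoice.
Likewise the package reaches the invoice by chaining the stated constraints.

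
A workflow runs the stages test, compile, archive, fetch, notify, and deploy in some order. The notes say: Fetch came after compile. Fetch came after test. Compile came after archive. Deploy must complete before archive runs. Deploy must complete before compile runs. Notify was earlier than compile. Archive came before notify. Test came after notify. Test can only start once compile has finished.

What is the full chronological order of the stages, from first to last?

deploy, archive, notify, compile, test, fetch

The constraints fix every adjacent pair, so only one ordering works:
deploy → archive → notify → compile → test → fetch.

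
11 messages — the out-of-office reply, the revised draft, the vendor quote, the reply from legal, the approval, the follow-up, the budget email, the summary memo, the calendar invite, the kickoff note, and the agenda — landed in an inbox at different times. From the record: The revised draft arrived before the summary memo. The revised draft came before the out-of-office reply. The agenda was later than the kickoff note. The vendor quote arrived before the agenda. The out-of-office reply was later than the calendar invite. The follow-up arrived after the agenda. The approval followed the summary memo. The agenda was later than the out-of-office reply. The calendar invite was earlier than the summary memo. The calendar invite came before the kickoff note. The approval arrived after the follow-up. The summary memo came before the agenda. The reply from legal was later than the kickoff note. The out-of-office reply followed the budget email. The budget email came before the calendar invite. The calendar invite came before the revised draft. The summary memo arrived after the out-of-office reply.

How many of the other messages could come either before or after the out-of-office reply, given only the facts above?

3

Forced before the out-of-office reply: the budget email, the calendar invite, and the revised draft; forced after the out-of-office reply: the agenda, the approval, the follow-up, and the summary memo.
That leaves the kickoff note, the reply from legal, and the vendor quote with no forced order relative to the out-of-office reply — 3.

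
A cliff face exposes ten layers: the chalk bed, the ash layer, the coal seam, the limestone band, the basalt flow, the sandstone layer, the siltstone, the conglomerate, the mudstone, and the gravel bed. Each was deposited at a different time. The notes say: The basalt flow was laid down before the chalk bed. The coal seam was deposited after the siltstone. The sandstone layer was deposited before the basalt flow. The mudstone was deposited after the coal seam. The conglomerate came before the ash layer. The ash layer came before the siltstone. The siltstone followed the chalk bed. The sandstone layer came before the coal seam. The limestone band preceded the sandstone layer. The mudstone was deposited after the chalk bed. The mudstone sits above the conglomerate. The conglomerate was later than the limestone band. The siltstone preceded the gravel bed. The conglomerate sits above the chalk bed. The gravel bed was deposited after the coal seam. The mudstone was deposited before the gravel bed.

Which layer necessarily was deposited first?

The limestone band has a chain of constraints placing it before every other layer, so the limestone band must be first.

the limestone band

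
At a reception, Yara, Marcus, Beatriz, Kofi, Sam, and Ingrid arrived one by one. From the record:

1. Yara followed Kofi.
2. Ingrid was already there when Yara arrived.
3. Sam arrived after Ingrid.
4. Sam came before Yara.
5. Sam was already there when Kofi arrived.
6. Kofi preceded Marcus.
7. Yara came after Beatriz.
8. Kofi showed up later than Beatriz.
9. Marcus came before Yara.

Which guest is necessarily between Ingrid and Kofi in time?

Sam

Tracing the constraints gives Ingrid → Sam → Kofi, so Sam sits after Ingrid and before Kofi.
No other guest is forced both after Ingrid and before Kofi.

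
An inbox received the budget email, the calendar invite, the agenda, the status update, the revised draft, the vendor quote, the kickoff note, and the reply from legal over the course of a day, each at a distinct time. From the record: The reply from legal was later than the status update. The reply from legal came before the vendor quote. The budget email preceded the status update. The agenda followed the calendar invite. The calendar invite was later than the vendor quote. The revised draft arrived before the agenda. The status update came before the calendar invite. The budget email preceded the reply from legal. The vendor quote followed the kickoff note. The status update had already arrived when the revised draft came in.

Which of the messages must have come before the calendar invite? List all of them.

the budget email, the kickoff note, the reply from legal, the status update, the vendor quote

Directly stated before the calendar invite: the status update and the vendor quote.
The budget email reaches the calendar invite via the budget email → the status update → the calendar invite.
The kickoff note reaches the calendar invite via the kickoff note → the vendor quote → the calendar invite.
The reply from legal reaches the calendar invite via the reply from legal → the vendor quote → the calendar invite.
No chain forces the revised draft (or any of the others) ahead of the calendar invite.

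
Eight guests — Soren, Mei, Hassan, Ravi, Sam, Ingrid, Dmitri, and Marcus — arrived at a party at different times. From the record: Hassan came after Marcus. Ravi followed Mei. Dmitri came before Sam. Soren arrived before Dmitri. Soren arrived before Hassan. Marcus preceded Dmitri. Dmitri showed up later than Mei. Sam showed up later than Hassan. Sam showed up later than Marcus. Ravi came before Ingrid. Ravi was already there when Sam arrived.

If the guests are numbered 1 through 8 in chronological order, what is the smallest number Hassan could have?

Marcus and Soren must both come before Hassan — 2 forced predecessors.
Nothing else is forced ahead of Hassan, so their earliest slot is position 2 + 1 = 3.

3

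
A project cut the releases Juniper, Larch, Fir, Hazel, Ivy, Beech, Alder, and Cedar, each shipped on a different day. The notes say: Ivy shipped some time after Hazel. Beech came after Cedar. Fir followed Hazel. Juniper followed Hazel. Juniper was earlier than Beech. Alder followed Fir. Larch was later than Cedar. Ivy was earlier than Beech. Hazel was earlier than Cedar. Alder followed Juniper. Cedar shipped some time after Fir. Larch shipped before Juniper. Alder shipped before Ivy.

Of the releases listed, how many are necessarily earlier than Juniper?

4

Directly stated before Juniper: Hazel and Larch.
Cedar reaches Juniper via Cedar → Larch → Juniper.
Fir reaches Juniper via Fir → Cedar → Larch → Juniper.
That's Cedar, Fir, Hazel, and Larch — 4 in all.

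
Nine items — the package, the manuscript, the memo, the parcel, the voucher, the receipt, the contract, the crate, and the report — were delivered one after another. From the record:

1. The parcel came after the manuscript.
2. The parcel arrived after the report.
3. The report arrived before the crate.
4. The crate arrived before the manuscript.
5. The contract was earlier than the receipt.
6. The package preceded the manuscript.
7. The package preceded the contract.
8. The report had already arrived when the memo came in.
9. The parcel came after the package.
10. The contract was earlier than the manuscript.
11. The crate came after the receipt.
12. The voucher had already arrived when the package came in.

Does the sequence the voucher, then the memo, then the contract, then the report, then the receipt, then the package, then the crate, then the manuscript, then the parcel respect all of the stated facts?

no

The constraints require the package before the contract, but in the proposed sequence the contract appears ahead of the package. That one violation is enough.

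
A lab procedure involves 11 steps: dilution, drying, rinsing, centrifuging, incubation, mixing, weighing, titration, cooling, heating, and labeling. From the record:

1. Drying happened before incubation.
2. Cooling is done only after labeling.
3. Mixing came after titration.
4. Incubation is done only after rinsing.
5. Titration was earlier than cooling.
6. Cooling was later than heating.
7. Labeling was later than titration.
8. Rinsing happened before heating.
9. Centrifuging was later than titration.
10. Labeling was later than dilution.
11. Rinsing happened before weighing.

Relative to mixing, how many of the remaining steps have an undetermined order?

9

Forced before mixing: titration.
That leaves centrifuging, cooling, dilution, drying, heating, incubation, labeling, rinsing, and weighing with no forced order relative to mixing — 9.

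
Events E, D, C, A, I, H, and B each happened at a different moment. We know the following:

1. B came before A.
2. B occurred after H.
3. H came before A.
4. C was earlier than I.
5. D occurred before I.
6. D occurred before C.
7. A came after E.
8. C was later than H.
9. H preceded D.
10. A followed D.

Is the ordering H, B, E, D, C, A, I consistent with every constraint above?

yes

Check each stated constraint against the proposed order — e.g. B is ahead of A; H is ahead of A. Every pair is in the required order; nothing is violated.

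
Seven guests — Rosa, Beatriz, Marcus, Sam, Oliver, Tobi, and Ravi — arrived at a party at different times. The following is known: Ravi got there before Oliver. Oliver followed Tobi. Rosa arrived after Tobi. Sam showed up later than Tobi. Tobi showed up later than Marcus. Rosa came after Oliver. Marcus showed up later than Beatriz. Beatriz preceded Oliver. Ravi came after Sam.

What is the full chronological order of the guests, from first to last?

Beatriz, Marcus, Tobi, Sam, Ravi, Oliver, Rosa

The constraints fix every adjacent pair, so only one ordering works:
Beatriz → Marcus → Tobi → Sam → Ravi → Oliver → Rosa.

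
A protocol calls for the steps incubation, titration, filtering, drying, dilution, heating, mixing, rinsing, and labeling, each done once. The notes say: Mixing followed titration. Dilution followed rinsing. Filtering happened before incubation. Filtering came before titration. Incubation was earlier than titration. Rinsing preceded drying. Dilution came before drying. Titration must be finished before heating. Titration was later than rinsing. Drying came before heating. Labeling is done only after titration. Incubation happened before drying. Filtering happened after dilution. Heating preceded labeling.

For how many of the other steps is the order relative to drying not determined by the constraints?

2

Forced before drying: dilution, filtering, incubation, and rinsing; forced after drying: heating and labeling.
That leaves mixing and titration with no forced order relative to drying — 2.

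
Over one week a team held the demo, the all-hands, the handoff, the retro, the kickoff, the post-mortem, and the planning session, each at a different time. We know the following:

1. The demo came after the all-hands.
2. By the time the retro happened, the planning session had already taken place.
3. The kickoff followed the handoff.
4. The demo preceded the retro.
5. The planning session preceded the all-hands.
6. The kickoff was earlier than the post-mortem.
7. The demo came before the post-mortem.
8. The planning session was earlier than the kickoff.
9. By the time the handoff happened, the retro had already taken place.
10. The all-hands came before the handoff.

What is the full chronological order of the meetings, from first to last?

the planning session, the all-hands, the demo, the retro, the handoff, the kickoff, the post-mortem

The constraints fix every adjacent pair, so only one ordering works:
the planning session → the all-hands → the demo → the retro → the handoff → the kickoff → the post-mortem.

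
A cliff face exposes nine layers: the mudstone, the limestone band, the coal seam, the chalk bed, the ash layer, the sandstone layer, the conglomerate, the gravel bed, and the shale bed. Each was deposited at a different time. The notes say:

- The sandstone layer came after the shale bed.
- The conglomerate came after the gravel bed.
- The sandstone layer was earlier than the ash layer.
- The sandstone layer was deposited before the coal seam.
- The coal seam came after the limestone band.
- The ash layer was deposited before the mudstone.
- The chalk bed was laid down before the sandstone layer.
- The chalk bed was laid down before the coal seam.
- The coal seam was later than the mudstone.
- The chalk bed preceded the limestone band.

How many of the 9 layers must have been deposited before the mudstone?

Directly stated before the mudstone: the ash layer.
The chalk bed reaches the mudstone via the chalk bed → the sandstone layer → the ash layer → the mudstone.
The sandstone layer reaches the mudstone via the sandstone layer → the ash layer → the mudstone.
The shale bed reaches the mudstone via the shale bed → the sandstone layer → the ash layer → the mudstone.
No chain forces the limestone band (or any of the others) ahead of the mudstone.
That's the ash layer, the chalk bed, the sandstone layer, and the shale bed — 4 in all.

4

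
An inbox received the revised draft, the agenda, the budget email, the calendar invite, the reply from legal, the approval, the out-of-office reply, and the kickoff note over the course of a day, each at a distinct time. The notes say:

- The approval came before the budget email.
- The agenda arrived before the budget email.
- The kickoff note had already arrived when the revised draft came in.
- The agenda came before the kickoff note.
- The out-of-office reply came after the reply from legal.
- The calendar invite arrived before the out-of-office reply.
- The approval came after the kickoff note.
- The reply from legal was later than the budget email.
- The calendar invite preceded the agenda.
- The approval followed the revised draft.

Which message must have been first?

the calendar invite

The calendar invite has a chain of constraints placing it before every other message, so the calendar invite must be first.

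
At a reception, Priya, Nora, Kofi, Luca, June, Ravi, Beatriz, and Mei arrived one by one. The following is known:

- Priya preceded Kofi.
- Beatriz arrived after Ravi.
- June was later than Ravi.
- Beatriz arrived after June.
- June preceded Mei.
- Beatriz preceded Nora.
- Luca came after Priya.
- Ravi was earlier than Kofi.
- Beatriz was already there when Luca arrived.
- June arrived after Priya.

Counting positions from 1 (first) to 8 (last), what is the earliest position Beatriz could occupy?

June, Priya, and Ravi must all come before Beatriz — 3 forced predecessors.
Nothing else is forced ahead of Beatriz, so their earliest slot is position 3 + 1 = 4.

4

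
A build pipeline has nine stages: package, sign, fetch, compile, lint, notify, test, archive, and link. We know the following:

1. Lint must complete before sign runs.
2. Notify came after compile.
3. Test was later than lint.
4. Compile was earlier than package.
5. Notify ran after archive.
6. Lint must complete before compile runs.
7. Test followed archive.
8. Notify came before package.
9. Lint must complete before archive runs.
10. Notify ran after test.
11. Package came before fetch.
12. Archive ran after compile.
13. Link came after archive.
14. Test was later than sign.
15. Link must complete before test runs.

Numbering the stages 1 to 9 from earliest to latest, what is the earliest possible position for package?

Archive, compile, link, lint, notify, sign, and test must all come before package — 7 forced predecessors.
Nothing else is forced ahead of package, so its earliest slot is position 7 + 1 = 8.

8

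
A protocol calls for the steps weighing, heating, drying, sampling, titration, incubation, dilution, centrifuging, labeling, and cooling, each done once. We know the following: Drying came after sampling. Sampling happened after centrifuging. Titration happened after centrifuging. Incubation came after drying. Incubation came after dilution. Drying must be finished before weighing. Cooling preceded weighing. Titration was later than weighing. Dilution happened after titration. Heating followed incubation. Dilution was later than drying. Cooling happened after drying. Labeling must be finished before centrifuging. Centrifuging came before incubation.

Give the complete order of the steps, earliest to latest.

The constraints fix every adjacent pair, so only one ordering works:
labeling → centrifuging → sampling → drying → cooling → weighing → titration → dilution → incubation → heating.

labeling, centrifuging, sampling, drying, cooling, weighing, titration, dilution, incubation, heating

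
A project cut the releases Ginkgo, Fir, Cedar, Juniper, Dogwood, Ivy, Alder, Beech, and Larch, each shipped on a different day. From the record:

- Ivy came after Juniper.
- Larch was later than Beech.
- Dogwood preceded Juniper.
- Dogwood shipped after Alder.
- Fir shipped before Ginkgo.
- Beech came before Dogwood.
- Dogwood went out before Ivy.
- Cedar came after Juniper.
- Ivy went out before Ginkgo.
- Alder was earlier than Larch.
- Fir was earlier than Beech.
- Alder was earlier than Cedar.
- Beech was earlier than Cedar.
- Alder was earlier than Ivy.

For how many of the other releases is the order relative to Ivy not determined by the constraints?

2

Forced before Ivy: Alder, Beech, Dogwood, Fir, and Juniper; forced after Ivy: Ginkgo.
That leaves Cedar and Larch with no forced order relative to Ivy — 2.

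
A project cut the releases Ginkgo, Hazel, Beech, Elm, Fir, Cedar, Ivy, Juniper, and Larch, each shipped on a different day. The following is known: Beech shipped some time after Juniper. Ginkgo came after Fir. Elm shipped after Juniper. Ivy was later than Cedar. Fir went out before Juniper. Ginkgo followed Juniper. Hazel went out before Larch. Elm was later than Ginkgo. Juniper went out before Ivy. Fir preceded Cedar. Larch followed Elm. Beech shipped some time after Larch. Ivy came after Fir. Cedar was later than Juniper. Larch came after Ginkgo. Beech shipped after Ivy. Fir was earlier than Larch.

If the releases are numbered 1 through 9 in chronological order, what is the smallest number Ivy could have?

4

Cedar, Fir, and Juniper must all come before Ivy — 3 forced predecessors.
Nothing else is forced ahead of Ivy, so its earliest slot is position 3 + 1 = 4.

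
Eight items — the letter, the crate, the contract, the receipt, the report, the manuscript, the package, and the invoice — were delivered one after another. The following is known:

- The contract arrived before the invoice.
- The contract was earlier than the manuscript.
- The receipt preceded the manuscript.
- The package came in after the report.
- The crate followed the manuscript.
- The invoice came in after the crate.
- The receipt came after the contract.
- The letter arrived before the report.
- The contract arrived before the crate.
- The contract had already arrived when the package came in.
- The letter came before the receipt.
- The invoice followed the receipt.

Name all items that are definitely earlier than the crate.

the contract, the letter, the manuscript, the receipt

Directly stated before the crate: the contract and the manuscript.
The letter reaches the crate via the letter → the receipt → the manuscript → the crate.
The receipt reaches the crate via the receipt → the manuscript → the crate.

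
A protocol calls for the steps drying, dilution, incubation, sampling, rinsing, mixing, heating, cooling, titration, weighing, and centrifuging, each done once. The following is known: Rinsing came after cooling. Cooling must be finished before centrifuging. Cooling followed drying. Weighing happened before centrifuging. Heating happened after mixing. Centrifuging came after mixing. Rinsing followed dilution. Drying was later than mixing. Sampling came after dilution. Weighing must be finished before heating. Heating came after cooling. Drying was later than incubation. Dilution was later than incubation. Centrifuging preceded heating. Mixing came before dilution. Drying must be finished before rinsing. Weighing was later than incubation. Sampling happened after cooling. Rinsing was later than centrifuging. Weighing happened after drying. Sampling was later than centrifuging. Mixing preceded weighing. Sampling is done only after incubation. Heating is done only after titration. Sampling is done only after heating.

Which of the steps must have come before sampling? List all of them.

centrifuging, cooling, dilution, drying, heating, incubation, mixing, titration, weighing

Directly stated before sampling: centrifuging, cooling, dilution, heating, and incubation.
Drying reaches sampling via drying → cooling → sampling.
Mixing reaches sampling via mixing → heating → sampling.
Titration reaches sampling via titration → heating → sampling.
Likewise weighing reaches sampling by chaining the stated constraints.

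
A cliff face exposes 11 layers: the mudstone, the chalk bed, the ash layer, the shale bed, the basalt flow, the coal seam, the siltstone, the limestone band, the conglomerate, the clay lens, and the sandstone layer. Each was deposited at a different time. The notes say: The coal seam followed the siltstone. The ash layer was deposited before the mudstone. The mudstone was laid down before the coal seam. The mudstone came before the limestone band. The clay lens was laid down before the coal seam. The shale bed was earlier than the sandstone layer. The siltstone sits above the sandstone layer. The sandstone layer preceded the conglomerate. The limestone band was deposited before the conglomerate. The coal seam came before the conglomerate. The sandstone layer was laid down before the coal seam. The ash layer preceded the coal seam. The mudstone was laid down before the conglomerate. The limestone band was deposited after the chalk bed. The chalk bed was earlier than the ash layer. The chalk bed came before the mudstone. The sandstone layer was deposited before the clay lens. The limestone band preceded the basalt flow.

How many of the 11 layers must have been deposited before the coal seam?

7

Directly stated before the coal seam: the ash layer, the clay lens, the mudstone, the sandstone layer, and the siltstone.
The chalk bed reaches the coal seam via the chalk bed → the mudstone → the coal seam.
The shale bed reaches the coal seam via the shale bed → the sandstone layer → the coal seam.
No chain forces the basalt flow (or any of the others) ahead of the coal seam.
That's the ash layer, the chalk bed, the clay lens, the mudstone, the sandstone layer, the shale bed, and the siltstone — 7 in all.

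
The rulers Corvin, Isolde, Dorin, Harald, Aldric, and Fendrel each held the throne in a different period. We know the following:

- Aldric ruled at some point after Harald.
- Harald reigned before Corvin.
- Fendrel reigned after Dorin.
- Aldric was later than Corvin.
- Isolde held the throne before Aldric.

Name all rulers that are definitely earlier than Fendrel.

Directly stated before Fendrel: Dorin.
No chain forces Aldric (or any of the others) ahead of Fendrel.

Dorin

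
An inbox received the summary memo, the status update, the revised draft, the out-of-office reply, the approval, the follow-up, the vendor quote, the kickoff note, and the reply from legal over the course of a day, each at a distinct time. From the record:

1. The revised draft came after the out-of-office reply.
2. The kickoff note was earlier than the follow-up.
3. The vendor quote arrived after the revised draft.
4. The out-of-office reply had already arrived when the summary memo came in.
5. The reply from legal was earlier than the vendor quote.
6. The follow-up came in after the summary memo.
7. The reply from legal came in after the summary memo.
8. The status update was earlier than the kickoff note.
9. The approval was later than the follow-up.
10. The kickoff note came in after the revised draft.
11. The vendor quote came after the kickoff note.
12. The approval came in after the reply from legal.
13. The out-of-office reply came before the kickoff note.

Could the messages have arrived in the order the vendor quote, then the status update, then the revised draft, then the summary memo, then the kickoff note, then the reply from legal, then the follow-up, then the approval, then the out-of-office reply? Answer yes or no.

no

The constraints require the kickoff note before the vendor quote, but in the proposed sequence the vendor quote appears ahead of the kickoff note. That one violation is enough.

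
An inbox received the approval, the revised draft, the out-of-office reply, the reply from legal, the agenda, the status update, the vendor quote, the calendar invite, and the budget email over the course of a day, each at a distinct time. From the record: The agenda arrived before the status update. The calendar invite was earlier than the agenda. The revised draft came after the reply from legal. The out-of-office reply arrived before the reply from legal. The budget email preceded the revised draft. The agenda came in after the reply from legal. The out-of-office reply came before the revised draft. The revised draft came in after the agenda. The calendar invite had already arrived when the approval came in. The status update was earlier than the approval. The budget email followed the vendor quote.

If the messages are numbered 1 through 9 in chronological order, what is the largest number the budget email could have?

8

The budget email must come before the revised draft — 1 message forced after it.
Everything else can be placed before the budget email in some valid order, so the budget email can sit as late as position 9 − 1 = 8.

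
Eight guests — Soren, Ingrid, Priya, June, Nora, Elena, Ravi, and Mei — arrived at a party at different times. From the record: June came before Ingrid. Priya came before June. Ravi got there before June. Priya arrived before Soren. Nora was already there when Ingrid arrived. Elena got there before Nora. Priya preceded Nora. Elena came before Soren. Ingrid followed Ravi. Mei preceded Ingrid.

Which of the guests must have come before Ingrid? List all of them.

Elena, June, Mei, Nora, Priya, Ravi

Directly stated before Ingrid: June, Mei, Nora, and Ravi.
Elena reaches Ingrid via Elena → Nora → Ingrid.
Priya reaches Ingrid via Priya → June → Ingrid.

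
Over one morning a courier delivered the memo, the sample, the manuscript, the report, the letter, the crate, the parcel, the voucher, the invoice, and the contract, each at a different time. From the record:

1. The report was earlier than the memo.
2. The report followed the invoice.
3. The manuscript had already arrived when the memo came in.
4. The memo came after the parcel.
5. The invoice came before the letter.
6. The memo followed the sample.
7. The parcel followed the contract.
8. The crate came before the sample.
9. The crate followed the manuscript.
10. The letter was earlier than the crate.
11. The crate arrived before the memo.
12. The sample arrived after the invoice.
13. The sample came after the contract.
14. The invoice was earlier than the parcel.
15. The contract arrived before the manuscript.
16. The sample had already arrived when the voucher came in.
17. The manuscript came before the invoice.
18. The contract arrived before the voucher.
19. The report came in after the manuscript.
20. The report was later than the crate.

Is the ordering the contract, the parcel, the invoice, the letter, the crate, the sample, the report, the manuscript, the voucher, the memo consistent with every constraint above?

The constraints require the manuscript before the invoice, but in the proposed sequence the invoice appears ahead of the manuscript. That one violation is enough.

no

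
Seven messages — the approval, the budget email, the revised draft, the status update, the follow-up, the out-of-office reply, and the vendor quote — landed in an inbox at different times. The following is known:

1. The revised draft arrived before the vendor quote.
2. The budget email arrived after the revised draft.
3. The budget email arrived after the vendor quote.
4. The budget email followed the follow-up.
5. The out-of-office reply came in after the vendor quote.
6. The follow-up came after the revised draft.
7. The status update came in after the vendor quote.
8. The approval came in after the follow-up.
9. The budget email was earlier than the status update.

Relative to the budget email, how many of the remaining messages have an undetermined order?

Forced before the budget email: the follow-up, the revised draft, and the vendor quote; forced after the budget email: the status update.
That leaves the approval and the out-of-office reply with no forced order relative to the budget email — 2.

2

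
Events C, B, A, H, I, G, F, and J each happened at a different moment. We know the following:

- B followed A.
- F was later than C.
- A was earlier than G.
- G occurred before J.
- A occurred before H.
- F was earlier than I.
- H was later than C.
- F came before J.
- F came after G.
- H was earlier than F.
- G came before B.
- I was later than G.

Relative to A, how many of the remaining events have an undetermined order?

Forced after A: B, F, G, H, I, and J.
That leaves C with no forced order relative to A — 1.

1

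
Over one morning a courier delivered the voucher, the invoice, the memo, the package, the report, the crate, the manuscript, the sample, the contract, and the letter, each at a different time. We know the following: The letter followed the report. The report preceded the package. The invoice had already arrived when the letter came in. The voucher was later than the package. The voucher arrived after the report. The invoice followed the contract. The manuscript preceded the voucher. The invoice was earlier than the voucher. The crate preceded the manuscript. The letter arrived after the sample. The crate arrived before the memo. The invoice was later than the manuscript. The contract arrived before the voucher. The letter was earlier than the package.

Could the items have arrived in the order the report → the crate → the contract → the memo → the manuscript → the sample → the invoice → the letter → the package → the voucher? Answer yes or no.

Check each stated constraint against the proposed order — e.g. the report is ahead of the package; the report is ahead of the voucher. Every pair is in the required order; nothing is violated.

yes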